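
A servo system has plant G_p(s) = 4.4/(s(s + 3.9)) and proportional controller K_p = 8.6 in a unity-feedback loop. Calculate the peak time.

T_p = 0.538 s

Closed-loop characteristic equation: s² + 3.9s + 37.84 = 0, so ω_n = 6.151 rad/s and ζ = 3.9/(2·6.151) = 0.317.
Damped frequency ω_d = ω_n√(1−ζ²) = 5.834 rad/s, so peak time T_p = π/ω_d = 0.538 s.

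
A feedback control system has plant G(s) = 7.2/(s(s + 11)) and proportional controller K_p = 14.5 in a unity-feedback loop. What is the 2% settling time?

The closed-loop denominator s² + 11s + 104.4 gives ω_n = √104.4 = 10.22 and ζ = 11/(2ω_n) = 0.5383.
2% settling time T_s ≈ 4/(ζω_n) = 4/5.5 = 0.727 s.

T_s ≈ 0.727 s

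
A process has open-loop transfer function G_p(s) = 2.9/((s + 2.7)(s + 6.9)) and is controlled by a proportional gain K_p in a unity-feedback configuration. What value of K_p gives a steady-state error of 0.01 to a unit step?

K_p = 636

Steady-state error for a unit step on this type-0 loop is 1/(1 + K_p·G_p(0)).
G_p(0) = 0.1557. Require 1/(1 + K_p·0.1557) = 0.01, so 1 + 0.1557·K_p = 100.
K_p = (100 − 1)/0.1557 = 636.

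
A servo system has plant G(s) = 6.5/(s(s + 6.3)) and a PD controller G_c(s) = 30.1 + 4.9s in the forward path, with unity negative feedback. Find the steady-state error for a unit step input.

The open loop G_c(s)G(s) has a pole at the origin (type 1), so the static position error constant is infinite and e_ss = 1/(1+∞) = 0.

0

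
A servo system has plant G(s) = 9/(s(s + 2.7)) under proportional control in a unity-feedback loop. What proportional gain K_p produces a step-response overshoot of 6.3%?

From %OS = 100·exp(−πζ/√(1−ζ²)) = 6.3%, ζ = −ln(0.063)/√(π²+ln²(0.063)) = 0.6606.
Characteristic equation s² + 2.7s + 9K_p = 0 gives ζ = 2.7/(2√(9K_p)).
Setting ζ = 0.6606: √(9K_p) = 2.7/(2·0.6606) = 2.044, so K_p = 4.176/9 = 0.464.

K_p = 0.464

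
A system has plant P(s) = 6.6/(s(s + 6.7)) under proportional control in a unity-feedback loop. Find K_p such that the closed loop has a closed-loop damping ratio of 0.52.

K_p = 6.29

Closed-loop characteristic equation: s² + 6.7s + K_p·6.6 = 0.
So ω_n = √(6.6K_p) and 2ζω_n = 6.7, giving ζ = 6.7/(2√(6.6K_p)).
Setting ζ = 0.52: √(6.6K_p) = 6.7/(2·0.52) = 6.442, so K_p = 41.5/6.6 = 6.29.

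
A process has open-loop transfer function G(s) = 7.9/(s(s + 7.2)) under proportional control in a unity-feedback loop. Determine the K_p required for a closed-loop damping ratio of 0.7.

K_p = 3.35

Closed-loop characteristic equation: s² + 7.2s + K_p·7.9 = 0.
So ω_n = √(7.9K_p) and 2ζω_n = 7.2, giving ζ = 7.2/(2√(7.9K_p)).
Setting ζ = 0.7: √(7.9K_p) = 7.2/(2·0.7) = 5.143, so K_p = 26.45/7.9 = 3.35.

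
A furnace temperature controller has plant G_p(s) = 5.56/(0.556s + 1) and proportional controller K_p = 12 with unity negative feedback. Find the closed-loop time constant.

Closed loop: T(s) = K_p·G_p/(1+K_p·G_p) = 66.72/(0.556s + 1 + 66.72), with pole at s = −(1 + 66.72)/0.556 = −121.8.
Closed-loop time constant τ = 1/121.8 = 0.00821 s.

τ = 0.00821 s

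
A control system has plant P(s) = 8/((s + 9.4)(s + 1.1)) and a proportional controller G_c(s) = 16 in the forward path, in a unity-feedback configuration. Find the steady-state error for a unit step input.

The loop is type 0. Static position error constant K_pos = G_c(0)·P(0) = 16·0.7737 = 12.38.
Steady-state error to a unit step: e_ss = 1/(1+K_pos) = 1/13.38 = 0.0747.

0.0747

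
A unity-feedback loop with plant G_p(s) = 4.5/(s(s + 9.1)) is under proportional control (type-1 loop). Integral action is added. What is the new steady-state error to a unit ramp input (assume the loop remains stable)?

0

The integrator raises the loop to type 2, so K_v → ∞ and e_ss to a ramp is zero.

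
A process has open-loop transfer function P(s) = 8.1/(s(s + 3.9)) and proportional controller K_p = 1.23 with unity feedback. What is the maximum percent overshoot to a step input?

The closed-loop denominator s² + 3.9s + 9.963 gives ω_n = √9.963 = 3.156 and ζ = 3.9/(2ω_n) = 0.6178.
%OS = 100·exp(−πζ/√(1−ζ²)) = 100·exp(−π·0.6178/√0.6183) = 8.47%.

8.47%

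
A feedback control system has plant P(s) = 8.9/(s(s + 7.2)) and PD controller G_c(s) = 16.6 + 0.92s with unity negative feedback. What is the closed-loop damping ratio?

ζ = 0.633

Forward path: (16.6 + 0.92s)·8.9/(s(s+7.2)). The closed-loop characteristic equation is s² + (7.2 + 8.9·0.92)s + 8.9·16.6 = 0.
That is s² + 15.39s + 147.7 = 0, so ω_n = 12.15 rad/s and ζ = 15.39/(2·12.15) = 0.633.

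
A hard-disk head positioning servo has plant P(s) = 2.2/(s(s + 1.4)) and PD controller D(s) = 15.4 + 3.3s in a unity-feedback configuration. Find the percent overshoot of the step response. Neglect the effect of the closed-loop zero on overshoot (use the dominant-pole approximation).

Forward path: (15.4 + 3.3s)·2.2/(s(s+1.4)). The closed-loop characteristic equation is s² + (1.4 + 2.2·3.3)s + 2.2·15.4 = 0.
That is s² + 8.66s + 33.88 = 0, so ω_n = 5.821 rad/s and ζ = 8.66/(2·5.821) = 0.7439.
%OS = 100·exp(−πζ/√(1−ζ²)) = 3.03%.

3.03%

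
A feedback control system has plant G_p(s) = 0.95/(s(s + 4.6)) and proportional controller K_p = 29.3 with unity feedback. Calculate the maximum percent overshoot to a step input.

21.8%

The closed-loop denominator s² + 4.6s + 27.84 gives ω_n = √27.84 = 5.276 and ζ = 4.6/(2ω_n) = 0.4359.
%OS = 100·exp(−πζ/√(1−ζ²)) = 100·exp(−π·0.4359/√0.81) = 21.8%.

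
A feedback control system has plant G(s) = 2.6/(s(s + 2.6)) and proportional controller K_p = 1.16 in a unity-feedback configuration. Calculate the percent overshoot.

From 1 + K_pG(s) = 0: s² + 2.6s + 3.016 = 0 ⇒ ω_n = 1.737, ζ = 0.7486.
%OS = 100·exp(−πζ/√(1−ζ²)) = 100·exp(−π·0.7486/√0.4397) = 2.88%.

2.88%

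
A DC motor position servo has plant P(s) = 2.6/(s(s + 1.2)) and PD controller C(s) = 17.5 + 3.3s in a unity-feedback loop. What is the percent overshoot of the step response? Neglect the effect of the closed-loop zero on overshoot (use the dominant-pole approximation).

3.66%

Forward path: (17.5 + 3.3s)·2.6/(s(s+1.2)). The closed-loop characteristic equation is s² + (1.2 + 2.6·3.3)s + 2.6·17.5 = 0.
That is s² + 9.78s + 45.5 = 0, so ω_n = 6.745 rad/s and ζ = 9.78/(2·6.745) = 0.7249.
%OS = 100·exp(−πζ/√(1−ζ²)) = 3.66%.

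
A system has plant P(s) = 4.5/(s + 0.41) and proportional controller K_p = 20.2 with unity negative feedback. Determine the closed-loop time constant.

Closed-loop transfer function: T(s) = K_p·P(s)/(1 + K_p·P(s)) = 90.9/(s + 0.41 + 90.9) = 90.9/(s + 91.31).
Time constant τ = 1/91.31 = 0.011 s.

τ = 0.011 s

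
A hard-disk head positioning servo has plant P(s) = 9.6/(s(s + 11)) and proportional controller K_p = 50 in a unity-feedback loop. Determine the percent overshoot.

From 1 + K_pP(s) = 0: s² + 11s + 480 = 0 ⇒ ω_n = 21.91, ζ = 0.251.
%OS = 100·exp(−πζ/√(1−ζ²)) = 100·exp(−π·0.251/√0.937) = 44.3%.

44.3%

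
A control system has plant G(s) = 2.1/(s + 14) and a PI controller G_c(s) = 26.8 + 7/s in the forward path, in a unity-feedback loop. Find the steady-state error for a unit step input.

0

The open loop G_c(s)G(s) has a pole at the origin (type 1), so the static position error constant is infinite and e_ss = 1/(1+∞) = 0.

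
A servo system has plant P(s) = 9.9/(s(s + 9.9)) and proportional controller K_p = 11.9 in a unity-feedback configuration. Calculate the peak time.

T_p = 0.325 s

The closed-loop denominator s² + 9.9s + 117.8 gives ω_n = √117.8 = 10.85 and ζ = 9.9/(2ω_n) = 0.4561.
Damped frequency ω_d = ω_n√(1−ζ²) = 9.66 rad/s, so peak time T_p = π/ω_d = 0.325 s.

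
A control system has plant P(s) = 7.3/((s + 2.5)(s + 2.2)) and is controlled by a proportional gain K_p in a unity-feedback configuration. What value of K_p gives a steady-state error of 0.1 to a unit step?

Steady-state error for a unit step on this type-0 loop is 1/(1 + K_p·P(0)).
P(0) = 1.327. Require 1/(1 + K_p·1.327) = 0.1, so 1 + 1.327·K_p = 10.
K_p = (10 − 1)/1.327 = 6.78.

K_p = 6.78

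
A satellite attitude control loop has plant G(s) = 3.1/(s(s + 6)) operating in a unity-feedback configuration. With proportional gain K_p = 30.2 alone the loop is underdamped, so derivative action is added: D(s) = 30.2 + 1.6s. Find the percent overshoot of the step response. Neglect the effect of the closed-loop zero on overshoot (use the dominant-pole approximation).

11.5%

Forward path: (30.2 + 1.6s)·3.1/(s(s+6)). The closed-loop characteristic equation is s² + (6 + 3.1·1.6)s + 3.1·30.2 = 0.
That is s² + 10.96s + 93.62 = 0, so ω_n = 9.676 rad/s and ζ = 10.96/(2·9.676) = 0.5664.
%OS = 100·exp(−πζ/√(1−ζ²)) = 11.5%.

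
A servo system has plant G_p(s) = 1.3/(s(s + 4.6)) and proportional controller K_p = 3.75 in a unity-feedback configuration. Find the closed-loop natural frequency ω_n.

1 + K_p·G_p(s) = 0 gives s² + 4.6s + 4.875 = 0.
Matching s² + 2ζω_n s + ω_n²: ω_n = √4.875 = 2.208 rad/s and 2ζω_n = 4.6, so ζ = 4.6/(2·2.208) = 1.04.

ω_n = 2.21 rad/s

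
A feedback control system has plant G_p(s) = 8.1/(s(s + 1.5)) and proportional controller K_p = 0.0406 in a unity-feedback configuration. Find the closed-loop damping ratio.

With unity feedback the closed-loop characteristic equation is s² + 1.5s + 0.0406·8.1 = s² + 1.5s + 0.3289 = 0.
So ω_n² = 0.3289 ⇒ ω_n = 0.5735 rad/s, and ζ = 1.5/(2ω_n) = 1.31.

ζ = 1.31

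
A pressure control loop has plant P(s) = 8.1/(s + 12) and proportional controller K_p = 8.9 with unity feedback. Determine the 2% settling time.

Closed-loop transfer function: T(s) = K_p·P(s)/(1 + K_p·P(s)) = 72.09/(s + 12 + 72.09) = 72.09/(s + 84.09).
Time constant τ = 1/84.09 = 0.01189 s, so the 2% settling time is about 4τ = 0.0476 s.

T_s ≈ 0.0476 s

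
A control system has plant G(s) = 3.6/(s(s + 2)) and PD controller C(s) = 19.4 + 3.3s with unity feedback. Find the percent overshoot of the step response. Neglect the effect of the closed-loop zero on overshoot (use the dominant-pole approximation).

Forward path: (19.4 + 3.3s)·3.6/(s(s+2)). The closed-loop characteristic equation is s² + (2 + 3.6·3.3)s + 3.6·19.4 = 0.
That is s² + 13.88s + 69.84 = 0, so ω_n = 8.357 rad/s and ζ = 13.88/(2·8.357) = 0.8304.
%OS = 100·exp(−πζ/√(1−ζ²)) = 0.925%.

0.925%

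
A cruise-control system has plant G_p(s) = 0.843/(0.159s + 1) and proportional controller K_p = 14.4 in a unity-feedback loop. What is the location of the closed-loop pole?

s = -82.64

Closed loop: T(s) = K_p·G_p/(1+K_p·G_p) = 12.14/(0.159s + 1 + 12.14), with pole at s = −(1 + 12.14)/0.159 = −82.64.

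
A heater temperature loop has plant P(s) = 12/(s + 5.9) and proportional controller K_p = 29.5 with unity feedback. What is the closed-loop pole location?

Closed-loop transfer function: T(s) = K_p·P(s)/(1 + K_p·P(s)) = 354/(s + 5.9 + 354) = 354/(s + 359.9).
The closed-loop pole is at s = −359.9.

s = -359.9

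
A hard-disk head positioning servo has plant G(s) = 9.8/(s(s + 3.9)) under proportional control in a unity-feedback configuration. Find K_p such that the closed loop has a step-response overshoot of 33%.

From %OS = 100·exp(−πζ/√(1−ζ²)) = 33%, ζ = −ln(0.33)/√(π²+ln²(0.33)) = 0.3328.
Characteristic equation s² + 3.9s + 9.8K_p = 0 gives ζ = 3.9/(2√(9.8K_p)).
Setting ζ = 0.3328: √(9.8K_p) = 3.9/(2·0.3328) = 5.86, so K_p = 34.34/9.8 = 3.5.

K_p = 3.5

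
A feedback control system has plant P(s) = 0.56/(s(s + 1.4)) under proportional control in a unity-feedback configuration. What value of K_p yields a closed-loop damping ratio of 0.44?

Closed-loop characteristic equation: s² + 1.4s + K_p·0.56 = 0.
So ω_n = √(0.56K_p) and 2ζω_n = 1.4, giving ζ = 1.4/(2√(0.56K_p)).
Setting ζ = 0.44: √(0.56K_p) = 1.4/(2·0.44) = 1.591, so K_p = 2.531/0.56 = 4.52.

K_p = 4.52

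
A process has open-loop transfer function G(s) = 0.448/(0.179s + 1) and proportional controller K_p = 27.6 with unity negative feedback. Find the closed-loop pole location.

Closed loop: T(s) = K_p·G/(1+K_p·G) = 12.36/(0.179s + 1 + 12.36), with pole at s = −(1 + 12.36)/0.179 = −74.66.

s = -74.66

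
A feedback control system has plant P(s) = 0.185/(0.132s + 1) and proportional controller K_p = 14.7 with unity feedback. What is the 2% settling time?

Closed loop: T(s) = K_p·P/(1+K_p·P) = 2.72/(0.132s + 1 + 2.72), with pole at s = −(1 + 2.72)/0.132 = −28.18.
τ = 1/28.18 = 0.03549 s, so 2% settling time ≈ 4τ = 0.142 s.

T_s ≈ 0.142 s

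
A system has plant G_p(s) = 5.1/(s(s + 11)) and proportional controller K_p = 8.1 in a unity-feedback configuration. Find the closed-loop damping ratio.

ζ = 0.856

1 + K_p·G_p(s) = 0 gives s² + 11s + 41.31 = 0.
So ω_n² = 41.31 ⇒ ω_n = 6.427 rad/s, and ζ = 11/(2ω_n) = 0.856.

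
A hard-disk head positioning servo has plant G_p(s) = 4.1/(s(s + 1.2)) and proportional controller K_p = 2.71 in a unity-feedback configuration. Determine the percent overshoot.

56.3%

The closed-loop denominator s² + 1.2s + 11.11 gives ω_n = √11.11 = 3.333 and ζ = 1.2/(2ω_n) = 0.18.
%OS = 100·exp(−πζ/√(1−ζ²)) = 100·exp(−π·0.18/√0.9676) = 56.3%.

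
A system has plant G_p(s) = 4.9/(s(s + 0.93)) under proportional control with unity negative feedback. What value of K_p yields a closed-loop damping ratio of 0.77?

Closed-loop characteristic equation: s² + 0.93s + K_p·4.9 = 0.
So ω_n = √(4.9K_p) and 2ζω_n = 0.93, giving ζ = 0.93/(2√(4.9K_p)).
Setting ζ = 0.77: √(4.9K_p) = 0.93/(2·0.77) = 0.6039, so K_p = 0.3647/4.9 = 0.0744.

K_p = 0.0744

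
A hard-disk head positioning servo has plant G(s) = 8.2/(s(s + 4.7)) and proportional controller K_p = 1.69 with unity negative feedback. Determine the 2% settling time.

The closed-loop denominator s² + 4.7s + 13.86 gives ω_n = √13.86 = 3.723 and ζ = 4.7/(2ω_n) = 0.6313.
2% settling time T_s ≈ 4/(ζω_n) = 4/2.35 = 1.7 s.

T_s ≈ 1.7 s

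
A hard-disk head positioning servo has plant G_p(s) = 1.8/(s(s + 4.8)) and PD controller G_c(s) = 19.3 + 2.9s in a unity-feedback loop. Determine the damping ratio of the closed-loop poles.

Forward path: (19.3 + 2.9s)·1.8/(s(s+4.8)). The closed-loop characteristic equation is s² + (4.8 + 1.8·2.9)s + 1.8·19.3 = 0.
That is s² + 10.02s + 34.74 = 0, so ω_n = 5.894 rad/s and ζ = 10.02/(2·5.894) = 0.85.

ζ = 0.85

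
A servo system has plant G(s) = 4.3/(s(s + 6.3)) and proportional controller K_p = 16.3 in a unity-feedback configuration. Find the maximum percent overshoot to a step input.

From 1 + K_pG(s) = 0: s² + 6.3s + 70.09 = 0 ⇒ ω_n = 8.372, ζ = 0.3763.
%OS = 100·exp(−πζ/√(1−ζ²)) = 100·exp(−π·0.3763/√0.8584) = 27.9%.

27.9%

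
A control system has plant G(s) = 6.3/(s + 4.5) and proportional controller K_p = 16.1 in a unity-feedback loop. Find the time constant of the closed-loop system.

Closed-loop transfer function: T(s) = K_p·G(s)/(1 + K_p·G(s)) = 101.4/(s + 4.5 + 101.4) = 101.4/(s + 105.9).
Time constant τ = 1/105.9 = 0.00944 s.

τ = 0.00944 s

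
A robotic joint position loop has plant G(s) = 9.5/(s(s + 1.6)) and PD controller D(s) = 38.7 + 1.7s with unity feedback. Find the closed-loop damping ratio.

ζ = 0.463

Forward path: (38.7 + 1.7s)·9.5/(s(s+1.6)). The closed-loop characteristic equation is s² + (1.6 + 9.5·1.7)s + 9.5·38.7 = 0.
That is s² + 17.75s + 367.7 = 0, so ω_n = 19.17 rad/s and ζ = 17.75/(2·19.17) = 0.4629.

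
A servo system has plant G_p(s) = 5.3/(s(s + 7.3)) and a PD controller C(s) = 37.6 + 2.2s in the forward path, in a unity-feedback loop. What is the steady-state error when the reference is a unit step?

0

The open loop C(s)G_p(s) has a pole at the origin (type 1), so the static position error constant is infinite and e_ss = 1/(1+∞) = 0.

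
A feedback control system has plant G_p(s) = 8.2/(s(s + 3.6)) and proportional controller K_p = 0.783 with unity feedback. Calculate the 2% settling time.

The closed-loop denominator s² + 3.6s + 6.421 gives ω_n = √6.421 = 2.534 and ζ = 3.6/(2ω_n) = 0.7104.
2% settling time T_s ≈ 4/(ζω_n) = 4/1.8 = 2.22 s.

T_s ≈ 2.22 s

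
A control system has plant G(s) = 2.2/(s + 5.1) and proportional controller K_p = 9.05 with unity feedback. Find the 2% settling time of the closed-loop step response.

T_s ≈ 0.16 s

Closed-loop transfer function: T(s) = K_p·G(s)/(1 + K_p·G(s)) = 19.91/(s + 5.1 + 19.91) = 19.91/(s + 25.01).
Time constant τ = 1/25.01 = 0.03998 s, so the 2% settling time is about 4τ = 0.16 s.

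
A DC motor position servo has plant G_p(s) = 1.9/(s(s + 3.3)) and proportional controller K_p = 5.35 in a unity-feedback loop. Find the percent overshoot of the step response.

Closed-loop characteristic equation: s² + 3.3s + 10.16 = 0, so ω_n = 3.188 rad/s and ζ = 3.3/(2·3.188) = 0.5175.
%OS = 100·exp(−πζ/√(1−ζ²)) = 100·exp(−π·0.5175/√0.7322) = 15%.

15%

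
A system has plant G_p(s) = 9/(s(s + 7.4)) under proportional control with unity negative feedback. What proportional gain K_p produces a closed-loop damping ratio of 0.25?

Closed-loop characteristic equation: s² + 7.4s + K_p·9 = 0.
So ω_n = √(9K_p) and 2ζω_n = 7.4, giving ζ = 7.4/(2√(9K_p)).
Setting ζ = 0.25: √(9K_p) = 7.4/(2·0.25) = 14.8, so K_p = 219/9 = 24.3.

K_p = 24.3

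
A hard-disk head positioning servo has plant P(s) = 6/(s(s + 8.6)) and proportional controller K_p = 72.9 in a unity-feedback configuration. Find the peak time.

T_p = 0.153 s

From 1 + K_pP(s) = 0: s² + 8.6s + 437.4 = 0 ⇒ ω_n = 20.91, ζ = 0.2056.
Damped frequency ω_d = ω_n√(1−ζ²) = 20.47 rad/s, so peak time T_p = π/ω_d = 0.153 s.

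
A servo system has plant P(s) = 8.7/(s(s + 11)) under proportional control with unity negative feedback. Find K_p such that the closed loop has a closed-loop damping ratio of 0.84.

Closed-loop characteristic equation: s² + 11s + K_p·8.7 = 0.
So ω_n = √(8.7K_p) and 2ζω_n = 11, giving ζ = 11/(2√(8.7K_p)).
Setting ζ = 0.84: √(8.7K_p) = 11/(2·0.84) = 6.548, so K_p = 42.87/8.7 = 4.93.

K_p = 4.93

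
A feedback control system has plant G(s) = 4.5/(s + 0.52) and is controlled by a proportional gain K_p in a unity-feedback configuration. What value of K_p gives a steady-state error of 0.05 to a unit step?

The loop is type 0, so e_ss(step) = 1/(1 + K_pos) with K_pos = K_p·G(0).
G(0) = 8.654. Require 1/(1 + K_p·8.654) = 0.05, so 1 + 8.654·K_p = 20.
K_p = (20 − 1)/8.654 = 2.2.

K_p = 2.2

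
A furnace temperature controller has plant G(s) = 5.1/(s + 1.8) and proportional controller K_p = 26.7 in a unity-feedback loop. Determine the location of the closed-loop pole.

Closed-loop transfer function: T(s) = K_p·G(s)/(1 + K_p·G(s)) = 136.2/(s + 1.8 + 136.2) = 136.2/(s + 138).
The closed-loop pole is at s = −138.

s = -138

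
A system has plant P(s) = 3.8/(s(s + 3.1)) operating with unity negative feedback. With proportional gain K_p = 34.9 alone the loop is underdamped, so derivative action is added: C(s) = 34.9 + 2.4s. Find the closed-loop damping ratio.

ζ = 0.531

Forward path: (34.9 + 2.4s)·3.8/(s(s+3.1)). The closed-loop characteristic equation is s² + (3.1 + 3.8·2.4)s + 3.8·34.9 = 0.
That is s² + 12.22s + 132.6 = 0, so ω_n = 11.52 rad/s and ζ = 12.22/(2·11.52) = 0.5306.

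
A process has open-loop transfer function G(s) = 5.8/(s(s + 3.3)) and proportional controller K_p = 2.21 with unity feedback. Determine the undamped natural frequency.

The closed-loop denominator is s(s+3.3) + 2.21·5.8 = s² + 3.3s + 12.82.
Matching s² + 2ζω_n s + ω_n²: ω_n = √12.82 = 3.58 rad/s and 2ζω_n = 3.3, so ζ = 3.3/(2·3.58) = 0.461.

ω_n = 3.58 rad/s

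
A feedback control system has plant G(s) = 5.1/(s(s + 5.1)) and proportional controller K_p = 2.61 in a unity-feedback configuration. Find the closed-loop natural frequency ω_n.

The closed-loop denominator is s(s+5.1) + 2.61·5.1 = s² + 5.1s + 13.31.
So ω_n² = 13.31 ⇒ ω_n = 3.648 rad/s, and ζ = 5.1/(2ω_n) = 0.699.

ω_n = 3.65 rad/s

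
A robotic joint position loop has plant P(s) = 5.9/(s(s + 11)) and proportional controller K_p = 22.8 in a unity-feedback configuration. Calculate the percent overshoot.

Closed-loop characteristic equation: s² + 11s + 134.5 = 0, so ω_n = 11.6 rad/s and ζ = 11/(2·11.6) = 0.4742.
%OS = 100·exp(−πζ/√(1−ζ²)) = 100·exp(−π·0.4742/√0.7751) = 18.4%.

18.4%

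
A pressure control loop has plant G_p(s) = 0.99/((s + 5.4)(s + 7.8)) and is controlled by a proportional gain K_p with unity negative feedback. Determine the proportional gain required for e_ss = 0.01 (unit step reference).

For a type-0 loop with proportional control, e_ss = 1/(1 + K_p·G_p(0)).
G_p(0) = 0.0235. Require 1/(1 + K_p·0.0235) = 0.01, so 1 + 0.0235·K_p = 100.
K_p = (100 − 1)/0.0235 = 4210.

K_p = 4210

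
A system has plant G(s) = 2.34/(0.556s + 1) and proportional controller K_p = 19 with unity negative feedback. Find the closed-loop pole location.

Closed loop: T(s) = K_p·G/(1+K_p·G) = 44.46/(0.556s + 1 + 44.46), with pole at s = −(1 + 44.46)/0.556 = −81.76.

s = -81.76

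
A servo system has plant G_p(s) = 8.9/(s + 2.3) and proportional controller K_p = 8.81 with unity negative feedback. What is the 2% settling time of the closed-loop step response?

Closed-loop transfer function: T(s) = K_p·G_p(s)/(1 + K_p·G_p(s)) = 78.41/(s + 2.3 + 78.41) = 78.41/(s + 80.71).
Time constant τ = 1/80.71 = 0.01239 s, so the 2% settling time is about 4τ = 0.0496 s.

T_s ≈ 0.0496 s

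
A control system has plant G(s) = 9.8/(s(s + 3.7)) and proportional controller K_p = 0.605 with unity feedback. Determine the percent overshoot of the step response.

From 1 + K_pG(s) = 0: s² + 3.7s + 5.929 = 0 ⇒ ω_n = 2.435, ζ = 0.7598.
%OS = 100·exp(−πζ/√(1−ζ²)) = 100·exp(−π·0.7598/√0.4228) = 2.55%.

2.55%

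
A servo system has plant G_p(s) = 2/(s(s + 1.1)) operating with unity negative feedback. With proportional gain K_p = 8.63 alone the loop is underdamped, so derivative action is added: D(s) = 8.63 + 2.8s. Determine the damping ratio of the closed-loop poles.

Forward path: (8.63 + 2.8s)·2/(s(s+1.1)). The closed-loop characteristic equation is s² + (1.1 + 2·2.8)s + 2·8.63 = 0.
That is s² + 6.7s + 17.26 = 0, so ω_n = 4.155 rad/s and ζ = 6.7/(2·4.155) = 0.8064.

ζ = 0.806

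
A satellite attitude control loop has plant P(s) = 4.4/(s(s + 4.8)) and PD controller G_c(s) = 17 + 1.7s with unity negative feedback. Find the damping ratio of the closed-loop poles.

ζ = 0.71

Forward path: (17 + 1.7s)·4.4/(s(s+4.8)). The closed-loop characteristic equation is s² + (4.8 + 4.4·1.7)s + 4.4·17 = 0.
That is s² + 12.28s + 74.8 = 0, so ω_n = 8.649 rad/s and ζ = 12.28/(2·8.649) = 0.7099.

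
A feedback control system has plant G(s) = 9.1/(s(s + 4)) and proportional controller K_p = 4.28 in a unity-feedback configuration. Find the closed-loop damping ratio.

ζ = 0.32

1 + K_p·G(s) = 0 gives s² + 4s + 38.95 = 0.
So ω_n² = 38.95 ⇒ ω_n = 6.241 rad/s, and ζ = 4/(2ω_n) = 0.32.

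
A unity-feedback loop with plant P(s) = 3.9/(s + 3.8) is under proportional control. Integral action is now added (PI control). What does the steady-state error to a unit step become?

The integrator makes K_pos = lim_{s→0} C(s)G(s) infinite, so e_ss = 1/(1+K_pos) = 0.

0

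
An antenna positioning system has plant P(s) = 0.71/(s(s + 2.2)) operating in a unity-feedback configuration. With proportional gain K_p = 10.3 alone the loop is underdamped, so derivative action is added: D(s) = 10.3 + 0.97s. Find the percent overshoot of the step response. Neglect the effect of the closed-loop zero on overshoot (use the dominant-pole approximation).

Forward path: (10.3 + 0.97s)·0.71/(s(s+2.2)). The closed-loop characteristic equation is s² + (2.2 + 0.71·0.97)s + 0.71·10.3 = 0.
That is s² + 2.889s + 7.313 = 0, so ω_n = 2.704 rad/s and ζ = 2.889/(2·2.704) = 0.5341.
%OS = 100·exp(−πζ/√(1−ζ²)) = 13.7%.

13.7%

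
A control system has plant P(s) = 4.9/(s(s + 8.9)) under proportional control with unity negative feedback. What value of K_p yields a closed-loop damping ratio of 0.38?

Closed-loop characteristic equation: s² + 8.9s + K_p·4.9 = 0.
So ω_n = √(4.9K_p) and 2ζω_n = 8.9, giving ζ = 8.9/(2√(4.9K_p)).
Setting ζ = 0.38: √(4.9K_p) = 8.9/(2·0.38) = 11.71, so K_p = 137.1/4.9 = 28.

K_p = 28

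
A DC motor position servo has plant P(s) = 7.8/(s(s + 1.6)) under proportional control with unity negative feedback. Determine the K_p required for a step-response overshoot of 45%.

From %OS = 100·exp(−πζ/√(1−ζ²)) = 45%, ζ = −ln(0.45)/√(π²+ln²(0.45)) = 0.2463.
Characteristic equation s² + 1.6s + 7.8K_p = 0 gives ζ = 1.6/(2√(7.8K_p)).
Setting ζ = 0.2463: √(7.8K_p) = 1.6/(2·0.2463) = 3.248, so K_p = 10.55/7.8 = 1.35.

K_p = 1.35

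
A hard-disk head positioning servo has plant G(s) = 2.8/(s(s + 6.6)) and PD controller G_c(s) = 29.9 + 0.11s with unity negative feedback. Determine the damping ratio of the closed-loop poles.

ζ = 0.377

Forward path: (29.9 + 0.11s)·2.8/(s(s+6.6)). The closed-loop characteristic equation is s² + (6.6 + 2.8·0.11)s + 2.8·29.9 = 0.
That is s² + 6.908s + 83.72 = 0, so ω_n = 9.15 rad/s and ζ = 6.908/(2·9.15) = 0.3775.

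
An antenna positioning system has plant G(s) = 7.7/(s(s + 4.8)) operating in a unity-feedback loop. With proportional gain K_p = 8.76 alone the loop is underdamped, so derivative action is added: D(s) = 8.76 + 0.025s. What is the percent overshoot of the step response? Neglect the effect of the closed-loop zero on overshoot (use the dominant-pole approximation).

Forward path: (8.76 + 0.025s)·7.7/(s(s+4.8)). The closed-loop characteristic equation is s² + (4.8 + 7.7·0.025)s + 7.7·8.76 = 0.
That is s² + 4.992s + 67.45 = 0, so ω_n = 8.213 rad/s and ζ = 4.992/(2·8.213) = 0.3039.
%OS = 100·exp(−πζ/√(1−ζ²)) = 36.7%.

36.7%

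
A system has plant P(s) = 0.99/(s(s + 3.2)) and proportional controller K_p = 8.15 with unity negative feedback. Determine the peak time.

T_p = 1.34 s

Closed-loop characteristic equation: s² + 3.2s + 8.069 = 0, so ω_n = 2.841 rad/s and ζ = 3.2/(2·2.841) = 0.5633.
Damped frequency ω_d = ω_n√(1−ζ²) = 2.347 rad/s, so peak time T_p = π/ω_d = 1.34 s.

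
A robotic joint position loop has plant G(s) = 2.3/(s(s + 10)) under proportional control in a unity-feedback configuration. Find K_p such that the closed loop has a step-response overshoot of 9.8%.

From %OS = 100·exp(−πζ/√(1−ζ²)) = 9.8%, ζ = −ln(0.098)/√(π²+ln²(0.098)) = 0.5945.
Characteristic equation s² + 10s + 2.3K_p = 0 gives ζ = 10/(2√(2.3K_p)).
Setting ζ = 0.5945: √(2.3K_p) = 10/(2·0.5945) = 8.41, so K_p = 70.73/2.3 = 30.8.

K_p = 30.8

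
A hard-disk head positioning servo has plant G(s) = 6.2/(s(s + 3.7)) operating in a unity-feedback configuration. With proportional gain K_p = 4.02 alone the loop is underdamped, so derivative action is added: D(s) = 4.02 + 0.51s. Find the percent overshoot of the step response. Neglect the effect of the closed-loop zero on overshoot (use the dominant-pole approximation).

Forward path: (4.02 + 0.51s)·6.2/(s(s+3.7)). The closed-loop characteristic equation is s² + (3.7 + 6.2·0.51)s + 6.2·4.02 = 0.
That is s² + 6.862s + 24.92 = 0, so ω_n = 4.992 rad/s and ζ = 6.862/(2·4.992) = 0.6872.
%OS = 100·exp(−πζ/√(1−ζ²)) = 5.12%.

5.12%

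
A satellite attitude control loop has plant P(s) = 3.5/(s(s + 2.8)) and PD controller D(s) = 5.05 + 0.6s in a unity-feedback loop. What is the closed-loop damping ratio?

Forward path: (5.05 + 0.6s)·3.5/(s(s+2.8)). The closed-loop characteristic equation is s² + (2.8 + 3.5·0.6)s + 3.5·5.05 = 0.
That is s² + 4.9s + 17.68 = 0, so ω_n = 4.204 rad/s and ζ = 4.9/(2·4.204) = 0.5828.

ζ = 0.583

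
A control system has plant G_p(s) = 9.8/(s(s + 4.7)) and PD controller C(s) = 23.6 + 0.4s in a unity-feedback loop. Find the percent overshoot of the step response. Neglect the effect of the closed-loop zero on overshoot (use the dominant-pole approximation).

Forward path: (23.6 + 0.4s)·9.8/(s(s+4.7)). The closed-loop characteristic equation is s² + (4.7 + 9.8·0.4)s + 9.8·23.6 = 0.
That is s² + 8.62s + 231.3 = 0, so ω_n = 15.21 rad/s and ζ = 8.62/(2·15.21) = 0.2834.
%OS = 100·exp(−πζ/√(1−ζ²)) = 39.5%.

39.5%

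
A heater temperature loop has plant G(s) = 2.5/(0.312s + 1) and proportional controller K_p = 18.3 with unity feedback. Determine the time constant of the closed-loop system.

Closed loop: T(s) = K_p·G/(1+K_p·G) = 45.75/(0.312s + 1 + 45.75), with pole at s = −(1 + 45.75)/0.312 = −149.8.
Closed-loop time constant τ = 1/149.8 = 0.00667 s.

τ = 0.00667 s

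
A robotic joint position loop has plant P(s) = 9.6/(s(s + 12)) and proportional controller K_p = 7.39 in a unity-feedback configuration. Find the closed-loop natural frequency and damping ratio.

ω_n = 8.42 rad/s, ζ = 0.712

With unity feedback the closed-loop characteristic equation is s² + 12s + 7.39·9.6 = s² + 12s + 70.94 = 0.
So ω_n² = 70.94 ⇒ ω_n = 8.423 rad/s, and ζ = 12/(2ω_n) = 0.712.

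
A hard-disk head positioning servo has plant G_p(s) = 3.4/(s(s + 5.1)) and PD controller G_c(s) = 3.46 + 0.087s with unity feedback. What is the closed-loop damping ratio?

ζ = 0.787

Forward path: (3.46 + 0.087s)·3.4/(s(s+5.1)). The closed-loop characteristic equation is s² + (5.1 + 3.4·0.087)s + 3.4·3.46 = 0.
That is s² + 5.396s + 11.76 = 0, so ω_n = 3.43 rad/s and ζ = 5.396/(2·3.43) = 0.7866.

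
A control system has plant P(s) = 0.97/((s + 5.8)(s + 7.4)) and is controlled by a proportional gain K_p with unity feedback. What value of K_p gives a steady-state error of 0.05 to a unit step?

For a type-0 loop with proportional control, e_ss = 1/(1 + K_p·P(0)).
P(0) = 0.0226. Require 1/(1 + K_p·0.0226) = 0.05, so 1 + 0.0226·K_p = 20.
K_p = (20 − 1)/0.0226 = 841.

K_p = 841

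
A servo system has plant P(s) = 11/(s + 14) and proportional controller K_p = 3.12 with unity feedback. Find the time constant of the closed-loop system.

Closed-loop transfer function: T(s) = K_p·P(s)/(1 + K_p·P(s)) = 34.32/(s + 14 + 34.32) = 34.32/(s + 48.32).
Time constant τ = 1/48.32 = 0.0207 s.

τ = 0.0207 s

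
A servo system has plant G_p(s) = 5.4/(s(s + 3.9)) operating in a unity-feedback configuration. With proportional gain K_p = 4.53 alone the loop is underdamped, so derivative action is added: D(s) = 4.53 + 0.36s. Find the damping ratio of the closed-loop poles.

Forward path: (4.53 + 0.36s)·5.4/(s(s+3.9)). The closed-loop characteristic equation is s² + (3.9 + 5.4·0.36)s + 5.4·4.53 = 0.
That is s² + 5.844s + 24.46 = 0, so ω_n = 4.946 rad/s and ζ = 5.844/(2·4.946) = 0.5908.

ζ = 0.591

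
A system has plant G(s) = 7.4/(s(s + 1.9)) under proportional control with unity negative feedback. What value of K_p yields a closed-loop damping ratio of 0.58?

K_p = 0.363

Closed-loop characteristic equation: s² + 1.9s + K_p·7.4 = 0.
So ω_n = √(7.4K_p) and 2ζω_n = 1.9, giving ζ = 1.9/(2√(7.4K_p)).
Setting ζ = 0.58: √(7.4K_p) = 1.9/(2·0.58) = 1.638, so K_p = 2.683/7.4 = 0.363.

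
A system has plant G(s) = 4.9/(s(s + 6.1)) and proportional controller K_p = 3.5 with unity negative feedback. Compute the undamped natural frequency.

ω_n = 4.14 rad/s

With unity feedback the closed-loop characteristic equation is s² + 6.1s + 3.5·4.9 = s² + 6.1s + 17.15 = 0.
Matching s² + 2ζω_n s + ω_n²: ω_n = √17.15 = 4.141 rad/s and 2ζω_n = 6.1, so ζ = 6.1/(2·4.141) = 0.736.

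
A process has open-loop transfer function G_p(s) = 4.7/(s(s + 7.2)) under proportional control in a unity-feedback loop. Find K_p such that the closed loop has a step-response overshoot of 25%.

From %OS = 100·exp(−πζ/√(1−ζ²)) = 25%, ζ = −ln(0.25)/√(π²+ln²(0.25)) = 0.4037.
Characteristic equation s² + 7.2s + 4.7K_p = 0 gives ζ = 7.2/(2√(4.7K_p)).
Setting ζ = 0.4037: √(4.7K_p) = 7.2/(2·0.4037) = 8.917, so K_p = 79.52/4.7 = 16.9.

K_p = 16.9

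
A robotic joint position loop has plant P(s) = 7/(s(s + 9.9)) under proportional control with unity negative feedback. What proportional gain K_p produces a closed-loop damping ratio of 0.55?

K_p = 11.6

Closed-loop characteristic equation: s² + 9.9s + K_p·7 = 0.
So ω_n = √(7K_p) and 2ζω_n = 9.9, giving ζ = 9.9/(2√(7K_p)).
Setting ζ = 0.55: √(7K_p) = 9.9/(2·0.55) = 9, so K_p = 81/7 = 11.6.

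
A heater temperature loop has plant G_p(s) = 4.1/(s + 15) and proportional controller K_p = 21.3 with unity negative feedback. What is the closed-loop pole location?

s = -102.3

Closed-loop transfer function: T(s) = K_p·G_p(s)/(1 + K_p·G_p(s)) = 87.33/(s + 15 + 87.33) = 87.33/(s + 102.3).
The closed-loop pole is at s = −102.3.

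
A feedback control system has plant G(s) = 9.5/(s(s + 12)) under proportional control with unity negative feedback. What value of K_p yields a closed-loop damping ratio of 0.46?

K_p = 17.9

Closed-loop characteristic equation: s² + 12s + K_p·9.5 = 0.
So ω_n = √(9.5K_p) and 2ζω_n = 12, giving ζ = 12/(2√(9.5K_p)).
Setting ζ = 0.46: √(9.5K_p) = 12/(2·0.46) = 13.04, so K_p = 170.1/9.5 = 17.9.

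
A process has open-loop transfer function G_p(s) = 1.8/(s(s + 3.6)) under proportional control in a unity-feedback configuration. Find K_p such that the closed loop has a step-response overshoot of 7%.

From %OS = 100·exp(−πζ/√(1−ζ²)) = 7%, ζ = −ln(0.07)/√(π²+ln²(0.07)) = 0.6461.
Characteristic equation s² + 3.6s + 1.8K_p = 0 gives ζ = 3.6/(2√(1.8K_p)).
Setting ζ = 0.6461: √(1.8K_p) = 3.6/(2·0.6461) = 2.786, so K_p = 7.762/1.8 = 4.31.

K_p = 4.31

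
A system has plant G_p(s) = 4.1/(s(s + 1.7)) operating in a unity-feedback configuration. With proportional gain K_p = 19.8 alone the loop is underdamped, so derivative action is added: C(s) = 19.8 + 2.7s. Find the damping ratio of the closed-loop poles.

Forward path: (19.8 + 2.7s)·4.1/(s(s+1.7)). The closed-loop characteristic equation is s² + (1.7 + 4.1·2.7)s + 4.1·19.8 = 0.
That is s² + 12.77s + 81.18 = 0, so ω_n = 9.01 rad/s and ζ = 12.77/(2·9.01) = 0.7087.

ζ = 0.709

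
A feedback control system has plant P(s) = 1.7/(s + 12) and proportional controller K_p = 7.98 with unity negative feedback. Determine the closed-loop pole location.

Closed-loop transfer function: T(s) = K_p·P(s)/(1 + K_p·P(s)) = 13.57/(s + 12 + 13.57) = 13.57/(s + 25.57).
The closed-loop pole is at s = −25.57.

s = -25.57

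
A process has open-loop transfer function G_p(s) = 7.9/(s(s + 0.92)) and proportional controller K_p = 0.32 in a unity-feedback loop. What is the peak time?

The closed-loop denominator s² + 0.92s + 2.528 gives ω_n = √2.528 = 1.59 and ζ = 0.92/(2ω_n) = 0.2893.
Damped frequency ω_d = ω_n√(1−ζ²) = 1.522 rad/s, so peak time T_p = π/ω_d = 2.06 s.

T_p = 2.06 s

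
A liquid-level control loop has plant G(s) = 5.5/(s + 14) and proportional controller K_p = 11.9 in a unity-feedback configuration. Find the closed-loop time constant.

Closed-loop transfer function: T(s) = K_p·G(s)/(1 + K_p·G(s)) = 65.45/(s + 14 + 65.45) = 65.45/(s + 79.45).
Time constant τ = 1/79.45 = 0.0126 s.

τ = 0.0126 s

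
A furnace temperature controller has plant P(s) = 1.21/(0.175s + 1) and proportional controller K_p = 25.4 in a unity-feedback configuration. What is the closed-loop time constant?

τ = 0.00551 s

Closed loop: T(s) = K_p·P/(1+K_p·P) = 30.73/(0.175s + 1 + 30.73), with pole at s = −(1 + 30.73)/0.175 = −181.3.
Closed-loop time constant τ = 1/181.3 = 0.00551 s.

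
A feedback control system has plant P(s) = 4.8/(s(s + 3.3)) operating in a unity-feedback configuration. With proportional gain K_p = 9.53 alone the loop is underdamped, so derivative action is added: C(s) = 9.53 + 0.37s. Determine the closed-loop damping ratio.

ζ = 0.375

Forward path: (9.53 + 0.37s)·4.8/(s(s+3.3)). The closed-loop characteristic equation is s² + (3.3 + 4.8·0.37)s + 4.8·9.53 = 0.
That is s² + 5.076s + 45.74 = 0, so ω_n = 6.763 rad/s and ζ = 5.076/(2·6.763) = 0.3753.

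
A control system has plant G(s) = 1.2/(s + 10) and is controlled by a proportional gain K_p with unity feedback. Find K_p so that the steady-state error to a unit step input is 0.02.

K_p = 408

Steady-state error for a unit step on this type-0 loop is 1/(1 + K_p·G(0)).
G(0) = 0.12. Require 1/(1 + K_p·0.12) = 0.02, so 1 + 0.12·K_p = 50.
K_p = (50 − 1)/0.12 = 408.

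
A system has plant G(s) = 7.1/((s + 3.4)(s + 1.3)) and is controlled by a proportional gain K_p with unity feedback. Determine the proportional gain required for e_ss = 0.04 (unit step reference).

K_p = 14.9

Steady-state error for a unit step on this type-0 loop is 1/(1 + K_p·G(0)).
G(0) = 1.606. Require 1/(1 + K_p·1.606) = 0.04, so 1 + 1.606·K_p = 25.
K_p = (25 − 1)/1.606 = 14.9.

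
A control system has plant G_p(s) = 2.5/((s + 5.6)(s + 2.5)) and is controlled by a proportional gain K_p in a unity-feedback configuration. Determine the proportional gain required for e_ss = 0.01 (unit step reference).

K_p = 554

For a type-0 loop with proportional control, e_ss = 1/(1 + K_p·G_p(0)).
G_p(0) = 0.1786. Require 1/(1 + K_p·0.1786) = 0.01, so 1 + 0.1786·K_p = 100.
K_p = (100 − 1)/0.1786 = 554.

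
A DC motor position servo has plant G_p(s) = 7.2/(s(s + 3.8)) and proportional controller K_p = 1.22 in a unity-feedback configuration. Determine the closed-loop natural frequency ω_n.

ω_n = 2.96 rad/s

The closed-loop denominator is s(s+3.8) + 1.22·7.2 = s² + 3.8s + 8.784.
Matching s² + 2ζω_n s + ω_n²: ω_n = √8.784 = 2.964 rad/s and 2ζω_n = 3.8, so ζ = 3.8/(2·2.964) = 0.641.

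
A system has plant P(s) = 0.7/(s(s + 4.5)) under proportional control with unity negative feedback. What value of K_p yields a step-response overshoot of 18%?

From %OS = 100·exp(−πζ/√(1−ζ²)) = 18%, ζ = −ln(0.18)/√(π²+ln²(0.18)) = 0.4791.
Characteristic equation s² + 4.5s + 0.7K_p = 0 gives ζ = 4.5/(2√(0.7K_p)).
Setting ζ = 0.4791: √(0.7K_p) = 4.5/(2·0.4791) = 4.696, so K_p = 22.05/0.7 = 31.5.

K_p = 31.5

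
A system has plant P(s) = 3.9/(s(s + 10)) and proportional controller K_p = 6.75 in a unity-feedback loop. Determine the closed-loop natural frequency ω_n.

The closed-loop denominator is s(s+10) + 6.75·3.9 = s² + 10s + 26.32.
So ω_n² = 26.32 ⇒ ω_n = 5.131 rad/s, and ζ = 10/(2ω_n) = 0.975.

ω_n = 5.13 rad/s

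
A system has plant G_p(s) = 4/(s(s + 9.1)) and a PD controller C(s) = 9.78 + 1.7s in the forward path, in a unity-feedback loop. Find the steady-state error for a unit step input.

The open loop C(s)G_p(s) has a pole at the origin (type 1), so the static position error constant is infinite and e_ss = 1/(1+∞) = 0.

0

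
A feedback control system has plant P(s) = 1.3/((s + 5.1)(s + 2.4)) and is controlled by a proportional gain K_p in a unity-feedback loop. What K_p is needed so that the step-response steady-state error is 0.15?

K_p = 53.4

The loop is type 0, so e_ss(step) = 1/(1 + K_pos) with K_pos = K_p·P(0).
P(0) = 0.1062. Require 1/(1 + K_p·0.1062) = 0.15, so 1 + 0.1062·K_p = 6.667.
K_p = (6.667 − 1)/0.1062 = 53.4.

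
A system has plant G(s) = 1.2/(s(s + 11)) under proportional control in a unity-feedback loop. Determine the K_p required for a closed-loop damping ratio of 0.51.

Closed-loop characteristic equation: s² + 11s + K_p·1.2 = 0.
So ω_n = √(1.2K_p) and 2ζω_n = 11, giving ζ = 11/(2√(1.2K_p)).
Setting ζ = 0.51: √(1.2K_p) = 11/(2·0.51) = 10.78, so K_p = 116.3/1.2 = 96.9.

K_p = 96.9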